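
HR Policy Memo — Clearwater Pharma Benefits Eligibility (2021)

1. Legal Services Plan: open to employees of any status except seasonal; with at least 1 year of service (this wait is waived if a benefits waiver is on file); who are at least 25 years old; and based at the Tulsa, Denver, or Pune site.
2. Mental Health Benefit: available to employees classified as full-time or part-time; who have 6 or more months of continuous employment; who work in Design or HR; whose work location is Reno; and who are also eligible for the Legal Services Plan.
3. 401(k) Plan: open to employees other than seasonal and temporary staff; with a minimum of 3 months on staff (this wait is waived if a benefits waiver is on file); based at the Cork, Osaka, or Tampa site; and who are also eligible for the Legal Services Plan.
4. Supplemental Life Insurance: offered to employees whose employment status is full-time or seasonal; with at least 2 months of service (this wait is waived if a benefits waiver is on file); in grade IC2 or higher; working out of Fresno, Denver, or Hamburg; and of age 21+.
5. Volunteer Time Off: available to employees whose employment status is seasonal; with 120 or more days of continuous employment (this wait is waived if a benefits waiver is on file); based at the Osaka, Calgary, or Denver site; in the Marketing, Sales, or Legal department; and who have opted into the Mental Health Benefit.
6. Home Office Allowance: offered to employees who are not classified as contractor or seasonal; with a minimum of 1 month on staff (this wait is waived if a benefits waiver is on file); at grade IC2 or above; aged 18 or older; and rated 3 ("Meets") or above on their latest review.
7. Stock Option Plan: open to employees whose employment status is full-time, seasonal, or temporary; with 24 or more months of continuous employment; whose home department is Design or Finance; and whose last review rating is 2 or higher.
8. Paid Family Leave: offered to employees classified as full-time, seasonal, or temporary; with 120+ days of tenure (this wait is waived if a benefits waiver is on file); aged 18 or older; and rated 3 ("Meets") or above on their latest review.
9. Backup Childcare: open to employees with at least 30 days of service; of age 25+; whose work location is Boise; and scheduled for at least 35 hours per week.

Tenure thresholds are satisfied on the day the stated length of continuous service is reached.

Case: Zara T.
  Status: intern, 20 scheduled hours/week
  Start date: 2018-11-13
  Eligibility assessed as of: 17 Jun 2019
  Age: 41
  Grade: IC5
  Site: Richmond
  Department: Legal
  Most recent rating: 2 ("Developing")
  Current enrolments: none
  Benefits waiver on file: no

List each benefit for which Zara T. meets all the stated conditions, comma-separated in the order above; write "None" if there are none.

Service from 2018-11-13 to 17 Jun 2019: 216 days.
Legal Services Plan — status intern ✓ (not excluded); no waiver, service 216 days < 1 year (≈365 days) ✗ → not eligible.
Mental Health Benefit — status intern ✗ (requires full-time or part-time) → not eligible.
401(k) Plan — status intern ✓ (not excluded); no waiver, service 216 days ≥ 3 months (≈90 days) ✓; site Richmond ✗ (not Cork, Osaka, or Tampa) → not eligible.
Supplemental Life Insurance — status intern ✗ (requires full-time or seasonal) → not eligible.
Volunteer Time Off — status intern ✗ (requires seasonal) → not eligible.
Home Office Allowance — status intern ✓ (not excluded); no waiver, service 216 days ≥ 1 month (≈30 days) ✓; grade IC5 ≥ IC2 ✓; age 41 ≥ 18 ✓; rating 2 < 3 ✗ → not eligible.
Stock Option Plan — status intern ✗ (requires full-time, seasonal, or temporary) → not eligible.
Paid Family Leave — status intern ✗ (requires full-time, seasonal, or temporary) → not eligible.
Backup Childcare — service 216 days ≥ 30 days ✓; age 41 ≥ 25 ✓; site Richmond ✗ (not Boise) → not eligible.

None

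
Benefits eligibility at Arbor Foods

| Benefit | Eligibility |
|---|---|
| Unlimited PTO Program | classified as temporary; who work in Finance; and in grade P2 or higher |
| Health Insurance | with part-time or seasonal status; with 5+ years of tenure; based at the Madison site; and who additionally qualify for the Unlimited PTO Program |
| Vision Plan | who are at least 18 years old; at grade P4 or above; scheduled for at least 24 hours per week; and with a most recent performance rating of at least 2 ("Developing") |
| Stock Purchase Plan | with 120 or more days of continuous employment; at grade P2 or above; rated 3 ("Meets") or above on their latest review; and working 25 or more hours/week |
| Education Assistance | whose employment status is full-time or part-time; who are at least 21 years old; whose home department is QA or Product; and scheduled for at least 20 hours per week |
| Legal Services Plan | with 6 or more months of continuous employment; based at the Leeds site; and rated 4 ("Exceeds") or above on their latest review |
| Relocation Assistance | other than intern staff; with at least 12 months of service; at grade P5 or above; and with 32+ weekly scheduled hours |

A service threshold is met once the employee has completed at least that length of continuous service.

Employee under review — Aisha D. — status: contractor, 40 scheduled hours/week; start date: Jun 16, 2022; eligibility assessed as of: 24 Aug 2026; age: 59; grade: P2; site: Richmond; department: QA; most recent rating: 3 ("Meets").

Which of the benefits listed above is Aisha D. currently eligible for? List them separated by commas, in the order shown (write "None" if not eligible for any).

Stock Purchase Plan

Service from Jun 16, 2022 to 24 Aug 2026: 1530 days.
Unlimited PTO Program — status contractor ✗ (requires temporary) → not eligible.
Health Insurance — status contractor ✗ (requires part-time or seasonal) → not eligible.
Vision Plan — age 59 ≥ 18 ✓; grade P2 < P4 ✗ → not eligible.
Stock Purchase Plan — service 1530 days ≥ 120 days ✓; grade P2 ≥ P2 ✓; rating 3 ≥ 3 ✓; 40 hrs/wk ≥ 25 ✓ → eligible.
Education Assistance — status contractor ✗ (requires full-time or part-time) → not eligible.
Legal Services Plan — service 1530 days ≥ 6 months (≈180 days) ✓; site Richmond ✗ (not Leeds) → not eligible.
Relocation Assistance — status contractor ✓ (not excluded); service 1530 days ≥ 12 months (≈360 days) ✓; grade P2 < P5 ✗ → not eligible.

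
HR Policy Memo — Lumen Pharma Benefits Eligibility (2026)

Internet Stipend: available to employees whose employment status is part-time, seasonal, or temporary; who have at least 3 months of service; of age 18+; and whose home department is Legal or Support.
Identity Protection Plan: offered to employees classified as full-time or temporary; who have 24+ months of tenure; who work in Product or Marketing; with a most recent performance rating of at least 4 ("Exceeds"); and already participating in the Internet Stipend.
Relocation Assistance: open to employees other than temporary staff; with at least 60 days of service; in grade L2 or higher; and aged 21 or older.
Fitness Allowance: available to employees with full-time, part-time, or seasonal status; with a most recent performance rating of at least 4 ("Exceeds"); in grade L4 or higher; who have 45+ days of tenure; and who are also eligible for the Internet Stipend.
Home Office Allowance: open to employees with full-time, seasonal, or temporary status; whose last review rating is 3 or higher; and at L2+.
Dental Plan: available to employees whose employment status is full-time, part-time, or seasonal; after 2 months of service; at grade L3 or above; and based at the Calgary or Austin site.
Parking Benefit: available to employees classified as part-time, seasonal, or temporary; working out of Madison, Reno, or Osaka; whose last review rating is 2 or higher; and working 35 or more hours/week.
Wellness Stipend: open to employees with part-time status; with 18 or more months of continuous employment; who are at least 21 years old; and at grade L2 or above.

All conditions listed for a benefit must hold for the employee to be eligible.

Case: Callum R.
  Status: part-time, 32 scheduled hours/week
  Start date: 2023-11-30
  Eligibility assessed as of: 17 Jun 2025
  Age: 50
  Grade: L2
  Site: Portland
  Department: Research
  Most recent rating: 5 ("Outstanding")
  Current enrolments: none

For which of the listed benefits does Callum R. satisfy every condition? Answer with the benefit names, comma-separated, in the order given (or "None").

Relocation Assistance, Wellness Stipend

Service from 2023-11-30 to 17 Jun 2025: 565 days.
Internet Stipend — status part-time ✓; service 565 days ≥ 3 months (≈90 days) ✓; age 50 ≥ 18 ✓; dept Research ✗ → not eligible.
Identity Protection Plan — status part-time ✗ (requires full-time or temporary) → not eligible.
Relocation Assistance — status part-time ✓ (not excluded); service 565 days ≥ 60 days ✓; grade L2 ≥ L2 ✓; age 50 ≥ 21 ✓ → eligible.
Fitness Allowance — status part-time ✓; rating 5 ≥ 4 ✓; grade L2 < L4 ✗ → not eligible.
Home Office Allowance — status part-time ✗ (requires full-time, seasonal, or temporary) → not eligible.
Dental Plan — status part-time ✓; service 565 days ≥ 2 months (≈60 days) ✓; grade L2 < L3 ✗ → not eligible.
Parking Benefit — status part-time ✓; site Portland ✗ (not Madison, Reno, or Osaka) → not eligible.
Wellness Stipend — status part-time ✓; service 565 days ≥ 18 months (≈540 days) ✓; age 50 ≥ 21 ✓; grade L2 ≥ L2 ✓ → eligible.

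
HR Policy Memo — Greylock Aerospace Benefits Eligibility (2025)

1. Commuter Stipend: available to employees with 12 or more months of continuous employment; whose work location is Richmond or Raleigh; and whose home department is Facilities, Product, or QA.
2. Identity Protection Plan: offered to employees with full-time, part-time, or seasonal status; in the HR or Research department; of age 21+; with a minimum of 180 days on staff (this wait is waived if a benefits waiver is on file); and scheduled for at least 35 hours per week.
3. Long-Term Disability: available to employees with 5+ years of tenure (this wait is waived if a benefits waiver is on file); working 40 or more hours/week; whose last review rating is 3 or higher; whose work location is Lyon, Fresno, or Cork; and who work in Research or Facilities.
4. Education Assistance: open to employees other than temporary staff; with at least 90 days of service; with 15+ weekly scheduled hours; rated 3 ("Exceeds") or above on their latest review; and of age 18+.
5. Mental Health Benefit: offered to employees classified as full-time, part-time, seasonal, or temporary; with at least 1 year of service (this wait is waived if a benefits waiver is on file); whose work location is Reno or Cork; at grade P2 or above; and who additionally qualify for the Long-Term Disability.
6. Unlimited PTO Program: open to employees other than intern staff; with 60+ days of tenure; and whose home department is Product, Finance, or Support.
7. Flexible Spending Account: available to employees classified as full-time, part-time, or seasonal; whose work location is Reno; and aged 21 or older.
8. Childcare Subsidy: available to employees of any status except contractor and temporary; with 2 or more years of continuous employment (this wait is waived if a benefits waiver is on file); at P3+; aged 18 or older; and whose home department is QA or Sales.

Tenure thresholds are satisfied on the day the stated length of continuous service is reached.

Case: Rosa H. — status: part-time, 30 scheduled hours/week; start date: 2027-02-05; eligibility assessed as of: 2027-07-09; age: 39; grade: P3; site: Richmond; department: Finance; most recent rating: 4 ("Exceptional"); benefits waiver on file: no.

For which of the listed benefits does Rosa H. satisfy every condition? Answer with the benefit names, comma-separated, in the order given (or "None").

Service from 2027-02-05 to 2027-07-09: 154 days.
Commuter Stipend — service 154 days < 12 months (≈360 days) ✗ → not eligible.
Identity Protection Plan — status part-time ✓; dept Finance ✗ → not eligible.
Long-Term Disability — no waiver, service 154 days < 5 years (≈1825 days) ✗ → not eligible.
Education Assistance — status part-time ✓ (not excluded); service 154 days ≥ 90 days ✓; 30 hrs/wk ≥ 15 ✓; rating 4 ≥ 3 ✓; age 39 ≥ 18 ✓ → eligible.
Mental Health Benefit — status part-time ✓; no waiver, service 154 days < 1 year (≈365 days) ✗ → not eligible.
Unlimited PTO Program — status part-time ✓ (not excluded); service 154 days ≥ 60 days ✓; dept Finance ✓ → eligible.
Flexible Spending Account — status part-time ✓; site Richmond ✗ (not Reno) → not eligible.
Childcare Subsidy — status part-time ✓ (not excluded); no waiver, service 154 days < 2 years (≈730 days) ✗ → not eligible.

Education Assistance, Unlimited PTO Program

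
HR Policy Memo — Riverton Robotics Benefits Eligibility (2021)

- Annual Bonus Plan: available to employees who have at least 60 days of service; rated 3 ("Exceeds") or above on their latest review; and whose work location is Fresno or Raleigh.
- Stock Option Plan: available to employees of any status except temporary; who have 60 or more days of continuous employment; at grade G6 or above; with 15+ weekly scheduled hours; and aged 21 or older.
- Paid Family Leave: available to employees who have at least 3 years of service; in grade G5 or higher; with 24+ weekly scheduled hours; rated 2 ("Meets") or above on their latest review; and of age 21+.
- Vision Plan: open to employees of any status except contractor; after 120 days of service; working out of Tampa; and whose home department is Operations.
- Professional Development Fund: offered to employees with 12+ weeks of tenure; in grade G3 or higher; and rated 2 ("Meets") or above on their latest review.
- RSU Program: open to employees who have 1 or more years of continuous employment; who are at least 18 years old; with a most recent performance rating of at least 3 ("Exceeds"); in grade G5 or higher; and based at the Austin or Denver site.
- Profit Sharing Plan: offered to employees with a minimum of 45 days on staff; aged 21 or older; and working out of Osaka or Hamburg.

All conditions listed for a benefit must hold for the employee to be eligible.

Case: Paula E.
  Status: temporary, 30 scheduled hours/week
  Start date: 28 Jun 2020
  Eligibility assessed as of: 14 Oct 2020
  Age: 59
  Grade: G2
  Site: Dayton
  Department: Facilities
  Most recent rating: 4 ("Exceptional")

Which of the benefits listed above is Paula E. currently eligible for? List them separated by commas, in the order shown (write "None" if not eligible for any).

Service from 28 Jun 2020 to 14 Oct 2020: 108 days.
Annual Bonus Plan — service 108 days ≥ 60 days ✓; rating 4 ≥ 3 ✓; site Dayton ✗ (not Fresno or Raleigh) → not eligible.
Stock Option Plan — status temporary ✗ (excluded) → not eligible.
Paid Family Leave — service 108 days < 3 years (≈1095 days) ✗ → not eligible.
Vision Plan — status temporary ✓ (not excluded); service 108 days < 120 days ✗ → not eligible.
Professional Development Fund — service 108 days ≥ 12 weeks (≈84 days) ✓; grade G2 < G3 ✗ → not eligible.
RSU Program — service 108 days < 1 year (≈365 days) ✗ → not eligible.
Profit Sharing Plan — service 108 days ≥ 45 days ✓; age 59 ≥ 21 ✓; site Dayton ✗ (not Osaka or Hamburg) → not eligible.

None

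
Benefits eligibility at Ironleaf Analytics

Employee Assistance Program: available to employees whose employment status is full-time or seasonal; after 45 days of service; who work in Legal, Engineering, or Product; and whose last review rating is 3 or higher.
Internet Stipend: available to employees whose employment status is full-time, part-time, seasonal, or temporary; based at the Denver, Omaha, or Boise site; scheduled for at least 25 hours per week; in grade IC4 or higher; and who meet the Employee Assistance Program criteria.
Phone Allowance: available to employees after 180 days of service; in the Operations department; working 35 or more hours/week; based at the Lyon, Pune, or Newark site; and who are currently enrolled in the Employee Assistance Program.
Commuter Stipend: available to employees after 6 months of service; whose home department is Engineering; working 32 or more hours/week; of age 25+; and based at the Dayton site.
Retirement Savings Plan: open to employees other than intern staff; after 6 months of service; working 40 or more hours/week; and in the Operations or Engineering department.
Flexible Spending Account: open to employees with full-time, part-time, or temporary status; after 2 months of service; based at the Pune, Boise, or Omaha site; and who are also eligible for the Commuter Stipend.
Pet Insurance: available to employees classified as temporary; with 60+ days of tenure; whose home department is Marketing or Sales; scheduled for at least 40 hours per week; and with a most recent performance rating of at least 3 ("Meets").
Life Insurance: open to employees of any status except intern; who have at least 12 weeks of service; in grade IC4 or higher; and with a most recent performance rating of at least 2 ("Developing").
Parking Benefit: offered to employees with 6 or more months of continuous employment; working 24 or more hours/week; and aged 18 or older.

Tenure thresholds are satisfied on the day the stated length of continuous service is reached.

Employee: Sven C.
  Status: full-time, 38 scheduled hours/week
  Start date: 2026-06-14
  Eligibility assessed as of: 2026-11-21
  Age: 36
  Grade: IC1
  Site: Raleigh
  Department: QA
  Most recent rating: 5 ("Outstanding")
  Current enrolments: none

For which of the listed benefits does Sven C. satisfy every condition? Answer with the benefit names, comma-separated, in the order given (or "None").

None

Service from 2026-06-14 to 2026-11-21: 160 days.
Employee Assistance Program — status full-time ✓; service 160 days ≥ 45 days ✓; dept QA ✗ → not eligible.
Internet Stipend — status full-time ✓; site Raleigh ✗ (not Denver, Omaha, or Boise) → not eligible.
Phone Allowance — service 160 days < 180 days ✗ → not eligible.
Commuter Stipend — service 160 days < 6 months (≈180 days) ✗ → not eligible.
Retirement Savings Plan — status full-time ✓ (not excluded); service 160 days < 6 months (≈180 days) ✗ → not eligible.
Flexible Spending Account — status full-time ✓; service 160 days ≥ 2 months (≈60 days) ✓; site Raleigh ✗ (not Pune, Boise, or Omaha) → not eligible.
Pet Insurance — status full-time ✗ (requires temporary) → not eligible.
Life Insurance — status full-time ✓ (not excluded); service 160 days ≥ 12 weeks (≈84 days) ✓; grade IC1 < IC4 ✗ → not eligible.
Parking Benefit — service 160 days < 6 months (≈180 days) ✗ → not eligible.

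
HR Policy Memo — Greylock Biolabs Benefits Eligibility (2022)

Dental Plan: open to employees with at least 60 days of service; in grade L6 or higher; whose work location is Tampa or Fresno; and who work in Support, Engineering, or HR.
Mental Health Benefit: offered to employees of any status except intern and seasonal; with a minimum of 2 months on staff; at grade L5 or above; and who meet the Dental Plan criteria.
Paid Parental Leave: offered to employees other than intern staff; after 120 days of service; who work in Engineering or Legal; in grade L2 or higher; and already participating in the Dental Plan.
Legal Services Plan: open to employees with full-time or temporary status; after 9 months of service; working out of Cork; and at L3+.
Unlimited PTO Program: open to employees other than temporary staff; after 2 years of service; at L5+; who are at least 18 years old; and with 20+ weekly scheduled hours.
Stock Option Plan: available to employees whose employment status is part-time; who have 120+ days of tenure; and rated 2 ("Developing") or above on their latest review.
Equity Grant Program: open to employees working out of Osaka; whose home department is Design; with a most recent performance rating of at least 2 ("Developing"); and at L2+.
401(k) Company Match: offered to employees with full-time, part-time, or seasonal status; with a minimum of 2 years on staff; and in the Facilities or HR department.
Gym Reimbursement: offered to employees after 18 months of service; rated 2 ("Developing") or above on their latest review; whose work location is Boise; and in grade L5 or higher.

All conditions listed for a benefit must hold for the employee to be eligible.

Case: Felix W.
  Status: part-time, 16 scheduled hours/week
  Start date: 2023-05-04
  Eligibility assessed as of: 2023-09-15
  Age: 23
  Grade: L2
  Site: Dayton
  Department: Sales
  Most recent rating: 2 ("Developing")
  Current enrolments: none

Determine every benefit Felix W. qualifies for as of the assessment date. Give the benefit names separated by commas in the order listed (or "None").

Service from 2023-05-04 to 2023-09-15: 134 days.
Dental Plan — service 134 days ≥ 60 days ✓; grade L2 < L6 ✗ → not eligible.
Mental Health Benefit — status part-time ✓ (not excluded); service 134 days ≥ 2 months (≈60 days) ✓; grade L2 < L5 ✗ → not eligible.
Paid Parental Leave — status part-time ✓ (not excluded); service 134 days ≥ 120 days ✓; dept Sales ✗ → not eligible.
Legal Services Plan — status part-time ✗ (requires full-time or temporary) → not eligible.
Unlimited PTO Program — status part-time ✓ (not excluded); service 134 days < 2 years (≈730 days) ✗ → not eligible.
Stock Option Plan — status part-time ✓; service 134 days ≥ 120 days ✓; rating 2 ≥ 2 ✓ → eligible.
Equity Grant Program — site Dayton ✗ (not Osaka) → not eligible.
401(k) Company Match — status part-time ✓; service 134 days < 2 years (≈730 days) ✗ → not eligible.
Gym Reimbursement — service 134 days < 18 months (≈540 days) ✗ → not eligible.

Stock Option Plan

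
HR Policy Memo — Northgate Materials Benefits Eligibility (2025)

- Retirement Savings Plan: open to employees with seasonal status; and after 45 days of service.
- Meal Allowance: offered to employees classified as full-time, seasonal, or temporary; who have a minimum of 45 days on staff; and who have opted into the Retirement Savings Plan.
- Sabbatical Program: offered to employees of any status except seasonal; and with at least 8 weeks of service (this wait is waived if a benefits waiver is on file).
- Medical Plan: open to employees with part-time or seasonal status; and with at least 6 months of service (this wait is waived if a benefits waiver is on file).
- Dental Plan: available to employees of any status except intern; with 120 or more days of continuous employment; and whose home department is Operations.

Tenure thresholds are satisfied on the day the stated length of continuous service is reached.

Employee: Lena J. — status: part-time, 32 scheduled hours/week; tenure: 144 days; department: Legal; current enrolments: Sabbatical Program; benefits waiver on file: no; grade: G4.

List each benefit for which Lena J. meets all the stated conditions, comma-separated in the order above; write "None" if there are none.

Retirement Savings Plan — status part-time ✗ (requires seasonal) → not eligible.
Meal Allowance — status part-time ✗ (requires full-time, seasonal, or temporary) → not eligible.
Sabbatical Program — status part-time ✓ (not excluded); no waiver, service 144 days ≥ 8 weeks (≈56 days) ✓ → eligible.
Medical Plan — status part-time ✓; no waiver, service 144 days < 6 months (≈180 days) ✗ → not eligible.
Dental Plan — status part-time ✓ (not excluded); service 144 days ≥ 120 days ✓; dept Legal ✗ → not eligible.

Sabbatical Program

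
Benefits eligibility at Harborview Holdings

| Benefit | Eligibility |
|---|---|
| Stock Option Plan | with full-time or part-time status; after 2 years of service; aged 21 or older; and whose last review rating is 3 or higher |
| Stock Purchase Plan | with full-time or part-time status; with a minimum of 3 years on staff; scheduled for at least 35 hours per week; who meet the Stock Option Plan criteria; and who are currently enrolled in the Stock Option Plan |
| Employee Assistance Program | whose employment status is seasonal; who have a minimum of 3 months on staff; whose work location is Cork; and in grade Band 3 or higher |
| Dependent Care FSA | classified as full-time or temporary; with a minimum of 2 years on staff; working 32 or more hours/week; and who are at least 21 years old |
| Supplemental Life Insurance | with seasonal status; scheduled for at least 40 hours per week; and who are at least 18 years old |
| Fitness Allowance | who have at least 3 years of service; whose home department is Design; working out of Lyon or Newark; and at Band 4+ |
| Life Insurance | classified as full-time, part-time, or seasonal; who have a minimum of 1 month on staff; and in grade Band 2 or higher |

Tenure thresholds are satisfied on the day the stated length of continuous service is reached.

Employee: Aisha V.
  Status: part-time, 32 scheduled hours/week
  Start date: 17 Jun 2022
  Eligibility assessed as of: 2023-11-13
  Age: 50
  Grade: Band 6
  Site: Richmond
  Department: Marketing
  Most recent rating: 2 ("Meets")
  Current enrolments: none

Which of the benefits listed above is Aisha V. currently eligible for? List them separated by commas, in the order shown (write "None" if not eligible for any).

Service from 17 Jun 2022 to 2023-11-13: 514 days.
Stock Option Plan — status part-time ✓; service 514 days < 2 years (≈730 days) ✗ → not eligible.
Stock Purchase Plan — status part-time ✓; service 514 days < 3 years (≈1095 days) ✗ → not eligible.
Employee Assistance Program — status part-time ✗ (requires seasonal) → not eligible.
Dependent Care FSA — status part-time ✗ (requires full-time or temporary) → not eligible.
Supplemental Life Insurance — status part-time ✗ (requires seasonal) → not eligible.
Fitness Allowance — service 514 days < 3 years (≈1095 days) ✗ → not eligible.
Life Insurance — status part-time ✓; service 514 days ≥ 1 month (≈30 days) ✓; grade Band 6 ≥ Band 2 ✓ → eligible.

Life Insurance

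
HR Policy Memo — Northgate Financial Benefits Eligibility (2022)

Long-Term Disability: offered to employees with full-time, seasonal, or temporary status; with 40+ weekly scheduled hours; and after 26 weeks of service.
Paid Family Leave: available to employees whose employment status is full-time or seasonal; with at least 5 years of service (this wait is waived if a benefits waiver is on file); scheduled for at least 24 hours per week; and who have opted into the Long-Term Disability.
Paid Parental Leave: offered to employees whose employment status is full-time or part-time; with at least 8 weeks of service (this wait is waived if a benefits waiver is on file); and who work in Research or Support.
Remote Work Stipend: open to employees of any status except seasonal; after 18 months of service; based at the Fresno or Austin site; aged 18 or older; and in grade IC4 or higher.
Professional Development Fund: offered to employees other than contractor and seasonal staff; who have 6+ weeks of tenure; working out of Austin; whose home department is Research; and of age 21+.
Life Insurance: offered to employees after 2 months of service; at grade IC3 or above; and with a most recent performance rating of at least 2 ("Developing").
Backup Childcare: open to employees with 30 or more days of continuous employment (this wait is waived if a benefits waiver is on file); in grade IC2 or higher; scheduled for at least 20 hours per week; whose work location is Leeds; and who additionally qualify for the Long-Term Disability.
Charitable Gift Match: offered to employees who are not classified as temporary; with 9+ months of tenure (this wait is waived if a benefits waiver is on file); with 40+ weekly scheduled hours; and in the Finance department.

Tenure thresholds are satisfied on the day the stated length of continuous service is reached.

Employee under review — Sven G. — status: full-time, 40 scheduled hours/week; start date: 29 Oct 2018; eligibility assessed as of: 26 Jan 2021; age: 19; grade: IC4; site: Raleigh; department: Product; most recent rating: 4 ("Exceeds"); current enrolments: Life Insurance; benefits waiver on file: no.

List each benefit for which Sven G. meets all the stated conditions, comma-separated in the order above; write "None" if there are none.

Service from 29 Oct 2018 to 26 Jan 2021: 820 days.
Long-Term Disability — status full-time ✓; 40 hrs/wk ≥ 40 ✓; service 820 days ≥ 26 weeks (≈182 days) ✓ → eligible.
Paid Family Leave — status full-time ✓; no waiver, service 820 days < 5 years (≈1825 days) ✗ → not eligible.
Paid Parental Leave — status full-time ✓; no waiver, service 820 days ≥ 8 weeks (≈56 days) ✓; dept Product ✗ → not eligible.
Remote Work Stipend — status full-time ✓ (not excluded); service 820 days ≥ 18 months (≈540 days) ✓; site Raleigh ✗ (not Fresno or Austin) → not eligible.
Professional Development Fund — status full-time ✓ (not excluded); service 820 days ≥ 6 weeks (≈42 days) ✓; site Raleigh ✗ (not Austin) → not eligible.
Life Insurance — service 820 days ≥ 2 months (≈60 days) ✓; grade IC4 ≥ IC3 ✓; rating 4 ≥ 2 ✓ → eligible.
Backup Childcare — no waiver, service 820 days ≥ 30 days ✓; grade IC4 ≥ IC2 ✓; 40 hrs/wk ≥ 20 ✓; site Raleigh ✗ (not Leeds) → not eligible.
Charitable Gift Match — status full-time ✓ (not excluded); no waiver, service 820 days ≥ 9 months (≈270 days) ✓; 40 hrs/wk ≥ 40 ✓; dept Product ✗ → not eligible.

Long-Term Disability, Life Insurance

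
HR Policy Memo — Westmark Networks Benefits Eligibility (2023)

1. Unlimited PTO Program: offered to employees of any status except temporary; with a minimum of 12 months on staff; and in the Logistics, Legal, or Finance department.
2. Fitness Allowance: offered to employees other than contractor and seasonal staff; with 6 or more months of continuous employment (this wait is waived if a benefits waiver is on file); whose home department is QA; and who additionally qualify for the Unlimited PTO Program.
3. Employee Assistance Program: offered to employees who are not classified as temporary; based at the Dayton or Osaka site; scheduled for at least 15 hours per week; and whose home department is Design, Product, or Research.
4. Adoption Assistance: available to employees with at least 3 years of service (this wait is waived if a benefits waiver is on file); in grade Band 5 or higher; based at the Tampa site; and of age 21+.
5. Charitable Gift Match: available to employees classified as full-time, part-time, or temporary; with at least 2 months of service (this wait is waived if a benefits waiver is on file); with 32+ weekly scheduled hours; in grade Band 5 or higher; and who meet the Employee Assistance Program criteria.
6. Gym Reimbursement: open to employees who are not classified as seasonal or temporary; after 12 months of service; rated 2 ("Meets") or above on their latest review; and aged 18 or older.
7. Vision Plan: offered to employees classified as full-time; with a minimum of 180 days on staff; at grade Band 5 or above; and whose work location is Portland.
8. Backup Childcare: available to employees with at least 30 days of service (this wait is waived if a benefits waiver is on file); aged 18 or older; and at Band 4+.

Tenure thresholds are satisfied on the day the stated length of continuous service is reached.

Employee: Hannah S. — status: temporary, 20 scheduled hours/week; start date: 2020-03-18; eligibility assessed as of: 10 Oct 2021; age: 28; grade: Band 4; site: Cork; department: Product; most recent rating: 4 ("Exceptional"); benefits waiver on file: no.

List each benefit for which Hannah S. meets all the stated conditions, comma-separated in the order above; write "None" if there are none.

Service from 2020-03-18 to 10 Oct 2021: 571 days.
Unlimited PTO Program — status temporary ✗ (excluded) → not eligible.
Fitness Allowance — status temporary ✓ (not excluded); no waiver, service 571 days ≥ 6 months (≈180 days) ✓; dept Product ✗ → not eligible.
Employee Assistance Program — status temporary ✗ (excluded) → not eligible.
Adoption Assistance — no waiver, service 571 days < 3 years (≈1095 days) ✗ → not eligible.
Charitable Gift Match — status temporary ✓; no waiver, service 571 days ≥ 2 months (≈60 days) ✓; 20 hrs/wk < 32 ✗ → not eligible.
Gym Reimbursement — status temporary ✗ (excluded) → not eligible.
Vision Plan — status temporary ✗ (requires full-time) → not eligible.
Backup Childcare — no waiver, service 571 days ≥ 30 days ✓; age 28 ≥ 18 ✓; grade Band 4 ≥ Band 4 ✓ → eligible.

Backup Childcare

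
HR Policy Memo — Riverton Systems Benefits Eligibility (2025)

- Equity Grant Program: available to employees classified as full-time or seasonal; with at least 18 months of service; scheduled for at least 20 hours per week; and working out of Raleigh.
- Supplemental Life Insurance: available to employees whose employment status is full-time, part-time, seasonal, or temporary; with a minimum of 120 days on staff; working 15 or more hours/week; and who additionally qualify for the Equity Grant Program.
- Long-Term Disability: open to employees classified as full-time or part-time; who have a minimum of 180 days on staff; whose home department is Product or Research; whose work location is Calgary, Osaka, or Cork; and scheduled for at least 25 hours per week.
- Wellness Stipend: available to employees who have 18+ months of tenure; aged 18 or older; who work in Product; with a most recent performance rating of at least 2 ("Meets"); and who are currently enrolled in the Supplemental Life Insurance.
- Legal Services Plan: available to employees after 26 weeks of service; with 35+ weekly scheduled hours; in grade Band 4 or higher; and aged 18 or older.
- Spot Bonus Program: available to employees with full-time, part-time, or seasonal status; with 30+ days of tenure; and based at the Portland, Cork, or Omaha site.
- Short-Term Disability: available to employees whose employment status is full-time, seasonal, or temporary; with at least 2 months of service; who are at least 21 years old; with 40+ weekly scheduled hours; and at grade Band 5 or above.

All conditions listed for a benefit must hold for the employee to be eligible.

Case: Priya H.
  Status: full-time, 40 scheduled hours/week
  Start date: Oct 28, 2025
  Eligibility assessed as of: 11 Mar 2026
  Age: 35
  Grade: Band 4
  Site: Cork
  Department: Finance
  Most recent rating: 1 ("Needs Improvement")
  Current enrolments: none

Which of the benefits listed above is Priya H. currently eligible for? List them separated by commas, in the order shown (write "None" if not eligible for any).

Service from Oct 28, 2025 to 11 Mar 2026: 134 days.
Equity Grant Program — status full-time ✓; service 134 days < 18 months (≈540 days) ✗ → not eligible.
Supplemental Life Insurance — status full-time ✓; service 134 days ≥ 120 days ✓; 40 hrs/wk ≥ 15 ✓; not eligible for Equity Grant Program ✗ → not eligible.
Long-Term Disability — status full-time ✓; service 134 days < 180 days ✗ → not eligible.
Wellness Stipend — service 134 days < 18 months (≈540 days) ✗ → not eligible.
Legal Services Plan — service 134 days < 26 weeks (≈182 days) ✗ → not eligible.
Spot Bonus Program — status full-time ✓; service 134 days ≥ 30 days ✓; site Cork ✓ → eligible.
Short-Term Disability — status full-time ✓; service 134 days ≥ 2 months (≈60 days) ✓; age 35 ≥ 21 ✓; 40 hrs/wk ≥ 40 ✓; grade Band 4 < Band 5 ✗ → not eligible.

Spot Bonus Program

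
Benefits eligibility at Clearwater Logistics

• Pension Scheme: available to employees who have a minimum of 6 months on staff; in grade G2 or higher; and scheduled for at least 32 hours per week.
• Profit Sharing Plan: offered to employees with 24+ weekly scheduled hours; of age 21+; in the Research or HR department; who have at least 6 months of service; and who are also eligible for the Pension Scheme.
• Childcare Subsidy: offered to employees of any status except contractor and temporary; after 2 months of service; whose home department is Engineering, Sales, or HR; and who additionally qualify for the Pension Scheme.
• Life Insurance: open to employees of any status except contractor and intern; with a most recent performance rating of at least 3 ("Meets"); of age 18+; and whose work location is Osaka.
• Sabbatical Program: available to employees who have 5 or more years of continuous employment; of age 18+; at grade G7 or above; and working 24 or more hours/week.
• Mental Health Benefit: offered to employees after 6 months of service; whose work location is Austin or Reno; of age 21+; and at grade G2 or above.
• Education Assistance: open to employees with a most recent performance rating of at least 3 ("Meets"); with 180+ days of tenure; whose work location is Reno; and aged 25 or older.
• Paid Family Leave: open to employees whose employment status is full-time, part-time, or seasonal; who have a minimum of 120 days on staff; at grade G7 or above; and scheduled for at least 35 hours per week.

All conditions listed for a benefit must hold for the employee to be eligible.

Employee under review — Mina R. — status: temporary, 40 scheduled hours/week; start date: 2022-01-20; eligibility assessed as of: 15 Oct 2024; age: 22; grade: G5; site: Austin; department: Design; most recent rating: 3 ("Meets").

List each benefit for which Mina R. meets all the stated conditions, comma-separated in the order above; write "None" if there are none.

Pension Scheme, Mental Health Benefit

Service from 2022-01-20 to 15 Oct 2024: 999 days.
Pension Scheme — service 999 days ≥ 6 months (≈180 days) ✓; grade G5 ≥ G2 ✓; 40 hrs/wk ≥ 32 ✓ → eligible.
Profit Sharing Plan — 40 hrs/wk ≥ 24 ✓; age 22 ≥ 21 ✓; dept Design ✗ → not eligible.
Childcare Subsidy — status temporary ✗ (excluded) → not eligible.
Life Insurance — status temporary ✓ (not excluded); rating 3 ≥ 3 ✓; age 22 ≥ 18 ✓; site Austin ✗ (not Osaka) → not eligible.
Sabbatical Program — service 999 days < 5 years (≈1825 days) ✗ → not eligible.
Mental Health Benefit — service 999 days ≥ 6 months (≈180 days) ✓; site Austin ✓; age 22 ≥ 21 ✓; grade G5 ≥ G2 ✓ → eligible.
Education Assistance — rating 3 ≥ 3 ✓; service 999 days ≥ 180 days ✓; site Austin ✗ (not Reno) → not eligible.
Paid Family Leave — status temporary ✗ (requires full-time, part-time, or seasonal) → not eligible.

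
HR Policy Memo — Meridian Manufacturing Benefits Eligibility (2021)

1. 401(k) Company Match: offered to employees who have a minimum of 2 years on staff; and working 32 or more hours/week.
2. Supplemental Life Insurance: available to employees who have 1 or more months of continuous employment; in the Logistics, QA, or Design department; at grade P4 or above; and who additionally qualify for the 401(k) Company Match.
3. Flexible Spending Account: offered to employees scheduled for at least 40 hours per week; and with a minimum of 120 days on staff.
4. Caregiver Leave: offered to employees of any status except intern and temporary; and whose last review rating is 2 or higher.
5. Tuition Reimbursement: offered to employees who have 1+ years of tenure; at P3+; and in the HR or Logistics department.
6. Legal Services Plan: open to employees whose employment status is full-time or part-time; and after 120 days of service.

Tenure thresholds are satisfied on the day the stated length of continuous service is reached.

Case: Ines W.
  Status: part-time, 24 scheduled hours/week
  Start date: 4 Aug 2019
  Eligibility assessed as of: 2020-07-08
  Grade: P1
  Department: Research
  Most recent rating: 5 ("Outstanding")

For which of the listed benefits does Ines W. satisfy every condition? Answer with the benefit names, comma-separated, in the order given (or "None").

Service from 4 Aug 2019 to 2020-07-08: 339 days.
401(k) Company Match — service 339 days < 2 years (≈730 days) ✗ → not eligible.
Supplemental Life Insurance — service 339 days ≥ 1 month (≈30 days) ✓; dept Research ✗ → not eligible.
Flexible Spending Account — 24 hrs/wk < 40 ✗ → not eligible.
Caregiver Leave — status part-time ✓ (not excluded); rating 5 ≥ 2 ✓ → eligible.
Tuition Reimbursement — service 339 days < 1 year (≈365 days) ✗ → not eligible.
Legal Services Plan — status part-time ✓; service 339 days ≥ 120 days ✓ → eligible.

Caregiver Leave, Legal Services Plan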